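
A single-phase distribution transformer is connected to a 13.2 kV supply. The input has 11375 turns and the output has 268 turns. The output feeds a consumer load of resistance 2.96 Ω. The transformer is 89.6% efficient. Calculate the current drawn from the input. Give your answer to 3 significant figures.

V_out = 13200 × 268/11375 = 311.00 V.
I_out = V_out/R = 311.00/2.96 = 105.07 A.
P_out = V_out I_out = 311.00 × 105.07 = 32676 W.
P_in = P_out/η = 32676/0.896 = 36468 W.
I_in = P_in/V_in = 36468/13200 = 2.76 A.

I_in ≈ 2.76 A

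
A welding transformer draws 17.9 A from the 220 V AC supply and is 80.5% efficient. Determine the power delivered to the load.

P_in = V_p I_p = 220 × 17.9 = 3938.0 W.
P_out = η P_in = 0.805 × 3938.0 = 3170 W.

P_out ≈ 3170 W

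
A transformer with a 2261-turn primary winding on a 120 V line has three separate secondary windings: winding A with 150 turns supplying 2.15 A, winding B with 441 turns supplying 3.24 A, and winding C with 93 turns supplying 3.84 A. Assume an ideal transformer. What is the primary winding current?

I_p ≈ 0.933 A

V_A = 120 × 150/2261 = 7.9611 V; V_B = 120 × 441/2261 = 23.406 V; V_C = 120 × 93/2261 = 4.9359 V.
P_out = V_A I_A + V_B I_B + V_C I_C = 7.9611×2.15 + 23.406×3.24 + 4.9359×3.84 = 17.116 + 75.834 + 18.954 = 111.90 W.
Ideal ⇒ P_in = P_out, so I_p = P_out/V_p = 111.90/120 = 0.933 A.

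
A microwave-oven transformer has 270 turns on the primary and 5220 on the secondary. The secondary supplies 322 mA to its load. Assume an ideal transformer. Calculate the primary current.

For an ideal transformer I_p/I_s = N_s/N_p, so I_p = 0.322 × 5220/270 = 6.23 A.

I_p ≈ 6.23 A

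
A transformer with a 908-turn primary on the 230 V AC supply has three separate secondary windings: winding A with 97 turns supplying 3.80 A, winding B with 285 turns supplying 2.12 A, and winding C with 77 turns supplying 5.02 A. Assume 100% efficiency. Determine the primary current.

V_A = 230 × 97/908 = 24.570 V; V_B = 230 × 285/908 = 72.192 V; V_C = 230 × 77/908 = 19.504 V.
P_out = V_A I_A + V_B I_B + V_C I_C = 24.570×3.80 + 72.192×2.12 + 19.504×5.02 = 93.368 + 153.05 + 97.912 = 344.33 W.
Ideal ⇒ P_in = P_out, so I_p = P_out/V_p = 344.33/230 = 1.50 A.

I_p ≈ 1.50 A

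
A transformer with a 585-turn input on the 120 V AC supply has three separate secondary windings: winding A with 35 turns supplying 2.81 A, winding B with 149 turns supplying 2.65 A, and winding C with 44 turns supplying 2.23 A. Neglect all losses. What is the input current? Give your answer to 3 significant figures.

I_in ≈ 1.01 A

V_A = 120 × 35/585 = 7.1795 V; V_B = 120 × 149/585 = 30.564 V; V_C = 120 × 44/585 = 9.0256 V.
P_out = V_A I_A + V_B I_B + V_C I_C = 7.1795×2.81 + 30.564×2.65 + 9.0256×2.23 = 20.174 + 80.995 + 20.127 = 121.30 W.
Ideal ⇒ P_in = P_out, so I_in = P_out/V_in = 121.30/120 = 1.01 A.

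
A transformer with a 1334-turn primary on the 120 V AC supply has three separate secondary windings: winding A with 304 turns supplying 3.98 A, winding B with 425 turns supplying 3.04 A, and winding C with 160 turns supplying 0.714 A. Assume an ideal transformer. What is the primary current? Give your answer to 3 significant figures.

V_A = 120 × 304/1334 = 27.346 V; V_B = 120 × 425/1334 = 38.231 V; V_C = 120 × 160/1334 = 14.393 V.
P_out = V_A I_A + V_B I_B + V_C I_C = 27.346×3.98 + 38.231×3.04 + 14.393×0.714 = 108.84 + 116.22 + 10.276 = 235.34 W.
Ideal ⇒ P_in = P_out, so I_p = P_out/V_p = 235.34/120 = 1.96 A.

I_p ≈ 1.96 A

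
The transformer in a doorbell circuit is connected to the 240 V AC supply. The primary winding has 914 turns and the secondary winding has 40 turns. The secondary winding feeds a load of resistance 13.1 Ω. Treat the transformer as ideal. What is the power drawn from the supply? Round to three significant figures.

P ≈ 8.42 W

V_s = V_p × N_s/N_p = 240 × 40/914 = 10.503 V.
I_s = V_s/R = 10.503/13.1 = 0.80178 A.
I_p = I_s × N_s/N_p = 0.80178 × 40/914 = 0.035089 A.
P = V_p I_p = 240 × 0.035089 = 8.42 W.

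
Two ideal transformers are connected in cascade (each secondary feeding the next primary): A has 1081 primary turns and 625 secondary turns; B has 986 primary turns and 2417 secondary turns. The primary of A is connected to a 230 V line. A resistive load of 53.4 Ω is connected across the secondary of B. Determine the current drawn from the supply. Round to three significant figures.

After A: V = 230.00 × 625/1081 = 132.98 V.
After B: V = 132.98 × 2417/986 = 325.97 V.
I_load = 325.97/53.4 = 6.1044 A, so P_out = 325.97 × 6.1044 = 1989.9 W.
All ideal ⇒ P_in = P_out, so I_supply = 1989.9/230 = 8.65 A.

I_supply ≈ 8.65 A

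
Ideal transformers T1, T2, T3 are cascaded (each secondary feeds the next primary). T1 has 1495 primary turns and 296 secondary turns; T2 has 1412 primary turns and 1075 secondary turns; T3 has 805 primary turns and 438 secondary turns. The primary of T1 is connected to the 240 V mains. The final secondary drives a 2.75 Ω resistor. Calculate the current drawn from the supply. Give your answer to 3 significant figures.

I_supply ≈ 0.587 A

Secondary of T1: V = 240.00 × 296/1495 = 47.518 V.
Secondary of T2: V = 47.518 × 1075/1412 = 36.177 V.
Secondary of T3: V = 36.177 × 438/805 = 19.684 V.
I_load = 19.684/2.75 = 7.1578 A, so P_out = 19.684 × 7.1578 = 140.89 W.
All ideal ⇒ P_in = P_out, so I_supply = 140.89/240 = 0.587 A.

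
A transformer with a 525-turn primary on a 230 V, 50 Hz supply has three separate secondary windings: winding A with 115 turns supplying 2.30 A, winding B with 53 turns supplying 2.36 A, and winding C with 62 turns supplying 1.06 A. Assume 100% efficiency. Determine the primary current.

I_p ≈ 0.867 A

V_A = 230 × 115/525 = 50.381 V; V_B = 230 × 53/525 = 23.219 V; V_C = 230 × 62/525 = 27.162 V.
P_out = V_A I_A + V_B I_B + V_C I_C = 50.381×2.30 + 23.219×2.36 + 27.162×1.06 = 115.88 + 54.797 + 28.792 = 199.46 W.
Ideal ⇒ P_in = P_out, so I_p = P_out/V_p = 199.46/230 = 0.867 A.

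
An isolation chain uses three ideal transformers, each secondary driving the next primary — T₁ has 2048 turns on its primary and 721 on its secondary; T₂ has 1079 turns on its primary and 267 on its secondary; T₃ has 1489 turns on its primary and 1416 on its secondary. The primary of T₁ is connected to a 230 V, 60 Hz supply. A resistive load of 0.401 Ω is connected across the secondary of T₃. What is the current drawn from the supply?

I_supply ≈ 3.94 A

After T₁: V = 230.00 × 721/2048 = 80.972 V.
After T₂: V = 80.972 × 267/1079 = 20.037 V.
After T₃: V = 20.037 × 1416/1489 = 19.054 V.
I_load = 19.054/0.401 = 47.517 A, so P_out = 19.054 × 47.517 = 905.40 W.
All ideal ⇒ P_in = P_out, so I_supply = 905.40/230 = 3.94 A.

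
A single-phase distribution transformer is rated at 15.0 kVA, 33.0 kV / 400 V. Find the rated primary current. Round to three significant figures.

I_p = S/V_p = 15000/33000 = 0.455 A.

I_p ≈ 0.455 A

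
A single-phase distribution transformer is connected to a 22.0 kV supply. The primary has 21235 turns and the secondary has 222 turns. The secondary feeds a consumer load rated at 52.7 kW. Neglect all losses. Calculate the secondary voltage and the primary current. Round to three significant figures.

V_s = V_p × N_s/N_p = 22000 × 222/21235 = 230.00 V.
I_s = P/V_s = 52700/230.00 = 229.13 A.
I_p = I_s × N_s/N_p = 229.13 × 222/21235 = 2.40 A.

V_s ≈ 230 V, I_p ≈ 2.40 A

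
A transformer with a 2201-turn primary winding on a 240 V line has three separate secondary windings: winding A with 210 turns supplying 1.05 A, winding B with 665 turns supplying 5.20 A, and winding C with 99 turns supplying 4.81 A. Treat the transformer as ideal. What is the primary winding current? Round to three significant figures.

I_p ≈ 1.89 A

V_A = 240 × 210/2201 = 22.899 V; V_B = 240 × 665/2201 = 72.512 V; V_C = 240 × 99/2201 = 10.795 V.
P_out = V_A I_A + V_B I_B + V_C I_C = 22.899×1.05 + 72.512×5.20 + 10.795×4.81 = 24.044 + 377.06 + 51.924 = 453.03 W.
Ideal ⇒ P_in = P_out, so I_p = P_out/V_p = 453.03/240 = 1.89 A.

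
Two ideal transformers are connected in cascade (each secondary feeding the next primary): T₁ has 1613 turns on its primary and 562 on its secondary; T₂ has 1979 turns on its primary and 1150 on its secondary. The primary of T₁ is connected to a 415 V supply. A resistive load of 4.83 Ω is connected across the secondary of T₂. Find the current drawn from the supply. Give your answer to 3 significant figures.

I_supply ≈ 3.52 A

Secondary of T₁: V = 415.00 × 562/1613 = 144.59 V.
Secondary of T₂: V = 144.59 × 1150/1979 = 84.024 V.
I_load = 84.024/4.83 = 17.396 A, so P_out = 84.024 × 17.396 = 1461.7 W.
All ideal ⇒ P_in = P_out, so I_supply = 1461.7/415 = 3.52 A.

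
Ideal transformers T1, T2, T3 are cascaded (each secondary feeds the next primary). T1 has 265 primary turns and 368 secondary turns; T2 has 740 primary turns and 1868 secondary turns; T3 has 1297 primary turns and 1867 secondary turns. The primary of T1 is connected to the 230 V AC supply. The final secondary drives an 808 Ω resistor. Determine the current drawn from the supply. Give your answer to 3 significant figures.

I_supply ≈ 7.25 A

Secondary of T1: V = 230.00 × 368/265 = 319.40 V.
Secondary of T2: V = 319.40 × 1868/740 = 806.26 V.
Secondary of T3: V = 806.26 × 1867/1297 = 1160.6 V.
I_load = 1160.6/808 = 1.4364 A, so P_out = 1160.6 × 1.4364 = 1667.0 W.
All ideal ⇒ P_in = P_out, so I_supply = 1667.0/230 = 7.25 A.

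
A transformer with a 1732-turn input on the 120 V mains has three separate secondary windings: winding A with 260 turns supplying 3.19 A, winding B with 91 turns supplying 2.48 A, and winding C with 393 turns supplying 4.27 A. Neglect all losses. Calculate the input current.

I_in ≈ 1.58 A

V_A = 120 × 260/1732 = 18.014 V; V_B = 120 × 91/1732 = 6.3048 V; V_C = 120 × 393/1732 = 27.229 V.
P_out = V_A I_A + V_B I_B + V_C I_C = 18.014×3.19 + 6.3048×2.48 + 27.229×4.27 = 57.464 + 15.636 + 116.27 = 189.37 W.
Ideal ⇒ P_in = P_out, so I_in = P_out/V_in = 189.37/120 = 1.58 A.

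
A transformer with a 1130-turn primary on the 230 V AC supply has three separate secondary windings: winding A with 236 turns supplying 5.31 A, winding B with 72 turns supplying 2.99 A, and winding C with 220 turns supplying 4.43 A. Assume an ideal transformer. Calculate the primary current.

V_A = 230 × 236/1130 = 48.035 V; V_B = 230 × 72/1130 = 14.655 V; V_C = 230 × 220/1130 = 44.779 V.
P_out = V_A I_A + V_B I_B + V_C I_C = 48.035×5.31 + 14.655×2.99 + 44.779×4.43 = 255.07 + 43.818 + 198.37 = 497.26 W.
Ideal ⇒ P_in = P_out, so I_p = P_out/V_p = 497.26/230 = 2.16 A.

I_p ≈ 2.16 A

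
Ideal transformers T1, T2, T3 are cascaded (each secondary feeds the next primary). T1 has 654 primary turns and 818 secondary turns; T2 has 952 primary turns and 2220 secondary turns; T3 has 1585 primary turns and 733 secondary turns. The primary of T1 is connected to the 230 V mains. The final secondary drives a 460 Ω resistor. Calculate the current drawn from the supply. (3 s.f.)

I_supply ≈ 0.910 A

After T1: V = 230.00 × 818/654 = 287.68 V.
After T2: V = 287.68 × 2220/952 = 670.84 V.
After T3: V = 670.84 × 733/1585 = 310.24 V.
I_load = 310.24/460 = 0.67443 A, so P_out = 310.24 × 0.67443 = 209.23 W.
All ideal ⇒ P_in = P_out, so I_supply = 209.23/230 = 0.910 A.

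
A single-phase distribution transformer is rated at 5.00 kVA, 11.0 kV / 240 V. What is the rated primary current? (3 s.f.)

I_p ≈ 0.455 A

I_p = S/V_p = 5000/11000 = 0.455 A.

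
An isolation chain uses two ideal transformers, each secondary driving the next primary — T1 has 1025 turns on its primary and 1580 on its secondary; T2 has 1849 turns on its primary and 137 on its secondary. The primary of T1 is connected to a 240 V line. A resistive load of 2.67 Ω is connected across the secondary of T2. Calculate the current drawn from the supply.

Secondary of T1: V = 240.00 × 1580/1025 = 369.95 V.
Secondary of T2: V = 369.95 × 137/1849 = 27.411 V.
I_load = 27.411/2.67 = 10.266 A, so P_out = 27.411 × 10.266 = 281.41 W.
All ideal ⇒ P_in = P_out, so I_supply = 281.41/240 = 1.17 A.

I_supply ≈ 1.17 A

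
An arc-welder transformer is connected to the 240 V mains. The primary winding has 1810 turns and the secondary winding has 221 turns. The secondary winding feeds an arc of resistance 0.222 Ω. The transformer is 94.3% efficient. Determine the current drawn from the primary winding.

I_p ≈ 17.1 A

V_s = 240 × 221/1810 = 29.304 V.
I_s = V_s/R = 29.304/0.222 = 132.00 A.
P_out = V_s I_s = 29.304 × 132.00 = 3868.1 W.
P_in = P_out/η = 3868.1/0.943 = 4101.9 W.
I_p = P_in/V_p = 4101.9/240 = 17.1 A.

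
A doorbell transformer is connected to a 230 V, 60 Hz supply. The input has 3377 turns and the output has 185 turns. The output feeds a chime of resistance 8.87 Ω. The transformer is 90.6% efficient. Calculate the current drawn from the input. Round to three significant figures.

I_in ≈ 0.0859 A

V_out = 230 × 185/3377 = 12.600 V.
I_out = V_out/R = 12.600/8.87 = 1.4205 A.
P_out = V_out I_out = 12.600 × 1.4205 = 17.898 W.
P_in = P_out/η = 17.898/0.906 = 19.755 W.
I_in = P_in/V_in = 19.755/230 = 0.0859 A.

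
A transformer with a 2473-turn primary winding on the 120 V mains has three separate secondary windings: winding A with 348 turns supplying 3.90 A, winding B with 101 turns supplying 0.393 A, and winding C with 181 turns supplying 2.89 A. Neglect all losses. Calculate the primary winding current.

I_p ≈ 0.776 A

V_A = 120 × 348/2473 = 16.886 V; V_B = 120 × 101/2473 = 4.9009 V; V_C = 120 × 181/2473 = 8.7829 V.
P_out = V_A I_A + V_B I_B + V_C I_C = 16.886×3.90 + 4.9009×0.393 + 8.7829×2.89 = 65.857 + 1.9261 + 25.382 = 93.165 W.
Ideal ⇒ P_in = P_out, so I_p = P_out/V_p = 93.165/120 = 0.776 A.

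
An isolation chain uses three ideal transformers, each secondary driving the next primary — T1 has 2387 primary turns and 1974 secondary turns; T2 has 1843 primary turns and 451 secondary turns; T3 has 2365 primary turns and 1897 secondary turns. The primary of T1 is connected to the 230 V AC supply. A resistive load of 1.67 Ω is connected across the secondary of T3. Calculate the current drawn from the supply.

After T1: V = 230.00 × 1974/2387 = 190.21 V.
After T2: V = 190.21 × 451/1843 = 46.545 V.
After T3: V = 46.545 × 1897/2365 = 37.334 V.
I_load = 37.334/1.67 = 22.356 A, so P_out = 37.334 × 22.356 = 834.65 W.
All ideal ⇒ P_in = P_out, so I_supply = 834.65/230 = 3.63 A.

I_supply ≈ 3.63 A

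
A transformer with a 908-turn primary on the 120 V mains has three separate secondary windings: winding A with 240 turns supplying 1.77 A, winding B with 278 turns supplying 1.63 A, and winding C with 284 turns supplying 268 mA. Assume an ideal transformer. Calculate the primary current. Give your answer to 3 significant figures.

I_p ≈ 1.05 A

V_A = 120 × 240/908 = 31.718 V; V_B = 120 × 278/908 = 36.740 V; V_C = 120 × 284/908 = 37.533 V.
P_out = V_A I_A + V_B I_B + V_C I_C = 31.718×1.77 + 36.740×1.63 + 37.533×0.268 = 56.141 + 59.886 + 10.059 = 126.09 W.
Ideal ⇒ P_in = P_out, so I_p = P_out/V_p = 126.09/120 = 1.05 A.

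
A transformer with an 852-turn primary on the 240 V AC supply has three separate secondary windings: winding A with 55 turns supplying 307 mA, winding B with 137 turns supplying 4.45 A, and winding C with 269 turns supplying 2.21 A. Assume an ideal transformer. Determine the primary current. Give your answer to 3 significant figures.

V_A = 240 × 55/852 = 15.493 V; V_B = 240 × 137/852 = 38.592 V; V_C = 240 × 269/852 = 75.775 V.
P_out = V_A I_A + V_B I_B + V_C I_C = 15.493×0.307 + 38.592×4.45 + 75.775×2.21 = 4.7563 + 171.73 + 167.46 = 343.95 W.
Ideal ⇒ P_in = P_out, so I_p = P_out/V_p = 343.95/240 = 1.43 A.

I_p ≈ 1.43 A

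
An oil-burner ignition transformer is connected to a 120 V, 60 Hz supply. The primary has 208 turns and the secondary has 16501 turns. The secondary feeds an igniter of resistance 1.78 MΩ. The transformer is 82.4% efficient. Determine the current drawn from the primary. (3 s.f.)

I_p ≈ 0.515 A

V_s = 120 × 16501/208 = 9519.8 V.
I_s = V_s/R = 9519.8/(1.78×10^6) = 0.0053482 A.
P_out = V_s I_s = 9519.8 × 0.0053482 = 50.914 W.
P_in = P_out/η = 50.914/0.824 = 61.789 W.
I_p = P_in/V_p = 61.789/120 = 0.515 A.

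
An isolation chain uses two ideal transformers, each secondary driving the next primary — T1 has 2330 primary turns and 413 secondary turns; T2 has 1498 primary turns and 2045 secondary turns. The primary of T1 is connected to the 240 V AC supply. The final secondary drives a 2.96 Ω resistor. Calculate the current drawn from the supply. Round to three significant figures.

I_supply ≈ 4.75 A

Secondary of T1: V = 240.00 × 413/2330 = 42.541 V.
Secondary of T2: V = 42.541 × 2045/1498 = 58.075 V.
I_load = 58.075/2.96 = 19.620 A, so P_out = 58.075 × 19.620 = 1139.4 W.
All ideal ⇒ P_in = P_out, so I_supply = 1139.4/240 = 4.75 A.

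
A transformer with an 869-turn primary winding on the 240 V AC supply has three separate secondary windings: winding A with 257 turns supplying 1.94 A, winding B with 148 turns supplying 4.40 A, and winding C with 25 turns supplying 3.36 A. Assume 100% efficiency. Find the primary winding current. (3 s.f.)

V_A = 240 × 257/869 = 70.978 V; V_B = 240 × 148/869 = 40.875 V; V_C = 240 × 25/869 = 6.9045 V.
P_out = V_A I_A + V_B I_B + V_C I_C = 70.978×1.94 + 40.875×4.40 + 6.9045×3.36 = 137.70 + 179.85 + 23.199 = 340.74 W.
Ideal ⇒ P_in = P_out, so I_p = P_out/V_p = 340.74/240 = 1.42 A.

I_p ≈ 1.42 A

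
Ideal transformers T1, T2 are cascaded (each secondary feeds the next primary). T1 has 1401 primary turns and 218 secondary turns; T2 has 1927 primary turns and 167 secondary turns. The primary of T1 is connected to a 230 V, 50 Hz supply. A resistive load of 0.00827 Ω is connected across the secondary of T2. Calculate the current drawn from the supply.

Secondary of T1: V = 230.00 × 218/1401 = 35.789 V.
Secondary of T2: V = 35.789 × 167/1927 = 3.1016 V.
I_load = 3.1016/0.00827 = 375.04 A, so P_out = 3.1016 × 375.04 = 1163.2 W.
All ideal ⇒ P_in = P_out, so I_supply = 1163.2/230 = 5.06 A.

I_supply ≈ 5.06 A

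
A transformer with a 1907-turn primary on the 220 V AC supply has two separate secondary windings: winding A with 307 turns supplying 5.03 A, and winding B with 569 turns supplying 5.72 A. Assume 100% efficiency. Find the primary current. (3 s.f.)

V_A = 220 × 307/1907 = 35.417 V; V_B = 220 × 569/1907 = 65.642 V.
P_out = V_A I_A + V_B I_B = 35.417×5.03 + 65.642×5.72 = 178.15 + 375.47 = 553.62 W.
Ideal ⇒ P_in = P_out, so I_p = P_out/V_p = 553.62/220 = 2.52 A.

I_p ≈ 2.52 A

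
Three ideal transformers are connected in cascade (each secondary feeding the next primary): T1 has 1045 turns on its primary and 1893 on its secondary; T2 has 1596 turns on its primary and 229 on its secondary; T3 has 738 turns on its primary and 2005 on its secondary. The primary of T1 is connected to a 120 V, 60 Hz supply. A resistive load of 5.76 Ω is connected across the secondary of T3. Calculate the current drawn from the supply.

I_supply ≈ 10.4 A

After T1: V = 120.00 × 1893/1045 = 217.38 V.
After T2: V = 217.38 × 229/1596 = 31.190 V.
After T3: V = 31.190 × 2005/738 = 84.738 V.
I_load = 84.738/5.76 = 14.711 A, so P_out = 84.738 × 14.711 = 1246.6 W.
All ideal ⇒ P_in = P_out, so I_supply = 1246.6/120 = 10.4 A.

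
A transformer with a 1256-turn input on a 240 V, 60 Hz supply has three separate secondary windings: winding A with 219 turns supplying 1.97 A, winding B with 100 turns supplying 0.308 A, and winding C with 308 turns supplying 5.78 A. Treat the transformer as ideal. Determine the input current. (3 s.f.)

V_A = 240 × 219/1256 = 41.847 V; V_B = 240 × 100/1256 = 19.108 V; V_C = 240 × 308/1256 = 58.854 V.
P_out = V_A I_A + V_B I_B + V_C I_C = 41.847×1.97 + 19.108×0.308 + 58.854×5.78 = 82.439 + 5.8854 + 340.17 = 428.50 W.
Ideal ⇒ P_in = P_out, so I_in = P_out/V_in = 428.50/240 = 1.79 A.

I_in ≈ 1.79 A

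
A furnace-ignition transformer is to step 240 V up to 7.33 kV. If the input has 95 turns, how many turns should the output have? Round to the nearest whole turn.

N_out/N_in = V_out/V_in, so N_out = 95 × 7330/240 = 2901.5 ≈ 2901 turns.

N_out = 2901 turns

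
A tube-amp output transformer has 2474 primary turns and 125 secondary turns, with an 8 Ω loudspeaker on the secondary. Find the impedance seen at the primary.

Z_p ≈ 3130 Ω

Z_p = (N_p/N_s)² × Z_s = (2474/125)² × 8 = 3130 Ω.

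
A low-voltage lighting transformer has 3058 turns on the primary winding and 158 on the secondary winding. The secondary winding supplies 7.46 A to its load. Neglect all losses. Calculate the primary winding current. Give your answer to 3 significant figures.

I_p ≈ 0.385 A

For an ideal transformer I_p/I_s = N_s/N_p, so I_p = 7.46 × 158/3058 = 0.385 A.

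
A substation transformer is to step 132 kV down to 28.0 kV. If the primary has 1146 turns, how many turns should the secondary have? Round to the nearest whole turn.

N_s = 243 turns

N_s/N_p = V_s/V_p, so N_s = 1146 × 28000/132000 = 243.1 ≈ 243 turns.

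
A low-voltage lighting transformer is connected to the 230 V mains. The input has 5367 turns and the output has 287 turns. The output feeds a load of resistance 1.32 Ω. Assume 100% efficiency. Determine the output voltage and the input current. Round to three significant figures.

V_out ≈ 12.3 V, I_in ≈ 0.498 A

V_out = V_in × N_out/N_in = 230 × 287/5367 = 12.299 V.
I_out = V_out/R = 12.299/1.32 = 9.3176 A.
I_in = I_out × N_out/N_in = 9.3176 × 287/5367 = 0.498 A.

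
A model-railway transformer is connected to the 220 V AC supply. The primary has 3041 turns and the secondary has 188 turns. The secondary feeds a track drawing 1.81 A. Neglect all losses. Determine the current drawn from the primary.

For an ideal transformer I_p N_p = I_s N_s, so I_p = 1.81 × 188/3041 = 0.112 A.

I_p ≈ 0.112 A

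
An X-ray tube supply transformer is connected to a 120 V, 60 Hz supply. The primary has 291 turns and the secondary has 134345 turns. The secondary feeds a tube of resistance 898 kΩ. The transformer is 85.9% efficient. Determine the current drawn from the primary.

V_s = 120 × 134345/291 = 55400 V.
I_s = V_s/R = 55400/898000 = 0.061693 A.
P_out = V_s I_s = 55400 × 0.061693 = 3417.8 W.
P_in = P_out/η = 3417.8/0.859 = 3978.8 W.
I_p = P_in/V_p = 3978.8/120 = 33.2 A.

I_p ≈ 33.2 A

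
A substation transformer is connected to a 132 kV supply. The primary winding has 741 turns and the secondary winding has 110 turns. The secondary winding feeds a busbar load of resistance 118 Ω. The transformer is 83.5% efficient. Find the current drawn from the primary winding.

V_s = 132000 × 110/741 = 19595 V.
I_s = V_s/R = 19595/118 = 166.06 A.
P_out = V_s I_s = 19595 × 166.06 = 3.2540×10^6 W.
P_in = P_out/η = 3.2540×10^6/0.835 = 3.8970×10^6 W.
I_p = P_in/V_p = 3.8970×10^6/132000 = 29.5 A.

I_p ≈ 29.5 A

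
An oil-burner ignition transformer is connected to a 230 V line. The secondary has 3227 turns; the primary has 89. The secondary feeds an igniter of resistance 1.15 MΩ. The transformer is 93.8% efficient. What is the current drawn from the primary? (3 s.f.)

I_p ≈ 0.280 A

V_s = 230 × 3227/89 = 8339.4 V.
I_s = V_s/R = 8339.4/(1.15×10^6) = 0.0072517 A.
P_out = V_s I_s = 8339.4 × 0.0072517 = 60.475 W.
P_in = P_out/η = 60.475/0.938 = 64.472 W.
I_p = P_in/V_p = 64.472/230 = 0.280 A.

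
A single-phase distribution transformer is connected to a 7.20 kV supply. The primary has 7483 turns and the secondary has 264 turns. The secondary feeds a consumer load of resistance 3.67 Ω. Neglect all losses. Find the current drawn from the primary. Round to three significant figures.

I_p ≈ 2.44 A

V_s = V_p × N_s/N_p = 7200 × 264/7483 = 254.02 V.
I_s = V_s/R = 254.02/3.67 = 69.214 A.
For an ideal transformer I_p N_p = I_s N_s, so I_p = 69.214 × 264/7483 = 2.44 A.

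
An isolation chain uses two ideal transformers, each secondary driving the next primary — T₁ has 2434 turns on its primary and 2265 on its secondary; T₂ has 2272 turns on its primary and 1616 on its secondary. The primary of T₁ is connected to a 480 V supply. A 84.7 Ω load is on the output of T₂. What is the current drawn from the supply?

I_supply ≈ 2.48 A

After T₁: V = 480.00 × 2265/2434 = 446.67 V.
After T₂: V = 446.67 × 1616/2272 = 317.70 V.
I_load = 317.70/84.7 = 3.7509 A, so P_out = 317.70 × 3.7509 = 1191.7 W.
All ideal ⇒ P_in = P_out, so I_supply = 1191.7/480 = 2.48 A.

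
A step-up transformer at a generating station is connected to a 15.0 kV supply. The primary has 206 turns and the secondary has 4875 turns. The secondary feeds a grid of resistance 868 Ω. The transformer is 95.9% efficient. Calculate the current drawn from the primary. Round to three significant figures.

V_s = 15000 × 4875/206 = 354980 V.
I_s = V_s/R = 354980/868 = 408.96 A.
P_out = V_s I_s = 354980 × 408.96 = 1.4517×10^8 W.
P_in = P_out/η = 1.4517×10^8/0.959 = 1.5138×10^8 W.
I_p = P_in/V_p = 1.5138×10^8/15000 = 10100 A.

I_p ≈ 10100 A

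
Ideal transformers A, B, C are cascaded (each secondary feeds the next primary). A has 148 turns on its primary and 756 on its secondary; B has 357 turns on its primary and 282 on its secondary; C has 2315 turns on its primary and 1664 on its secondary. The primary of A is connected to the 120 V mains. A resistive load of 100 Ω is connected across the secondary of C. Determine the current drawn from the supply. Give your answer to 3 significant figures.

I_supply ≈ 10.1 A

After A: V = 120.00 × 756/148 = 612.97 V.
After B: V = 612.97 × 282/357 = 484.20 V.
After C: V = 484.20 × 1664/2315 = 348.04 V.
I_load = 348.04/100 = 3.4804 A, so P_out = 348.04 × 3.4804 = 1211.3 W.
All ideal ⇒ P_in = P_out, so I_supply = 1211.3/120 = 10.1 A.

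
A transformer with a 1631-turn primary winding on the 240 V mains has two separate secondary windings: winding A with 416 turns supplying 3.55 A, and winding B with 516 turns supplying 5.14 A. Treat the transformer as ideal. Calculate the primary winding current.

I_p ≈ 2.53 A

V_A = 240 × 416/1631 = 61.214 V; V_B = 240 × 516/1631 = 75.929 V.
P_out = V_A I_A + V_B I_B = 61.214×3.55 + 75.929×5.14 = 217.31 + 390.27 = 607.58 W.
Ideal ⇒ P_in = P_out, so I_p = P_out/V_p = 607.58/240 = 2.53 A.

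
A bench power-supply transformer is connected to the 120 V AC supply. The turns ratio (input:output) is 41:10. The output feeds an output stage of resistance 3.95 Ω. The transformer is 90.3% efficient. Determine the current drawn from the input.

I_in ≈ 2.00 A

V_out = 120 × 10/41 = 29.268 V.
I_out = V_out/R = 29.268/3.95 = 7.4097 A.
P_out = V_out I_out = 29.268 × 7.4097 = 216.87 W.
P_in = P_out/η = 216.87/0.903 = 240.17 W.
I_in = P_in/V_in = 240.17/120 = 2.00 A.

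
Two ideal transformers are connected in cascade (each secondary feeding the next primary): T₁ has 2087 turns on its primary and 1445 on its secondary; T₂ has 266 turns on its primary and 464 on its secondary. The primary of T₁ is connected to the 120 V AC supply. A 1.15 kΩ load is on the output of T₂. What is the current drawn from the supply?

After T₁: V = 120.00 × 1445/2087 = 83.086 V.
After T₂: V = 83.086 × 464/266 = 144.93 V.
I_load = 144.93/1150 = 0.12603 A, so P_out = 144.93 × 0.12603 = 18.265 W.
All ideal ⇒ P_in = P_out, so I_supply = 18.265/120 = 0.152 A.

I_supply ≈ 0.152 A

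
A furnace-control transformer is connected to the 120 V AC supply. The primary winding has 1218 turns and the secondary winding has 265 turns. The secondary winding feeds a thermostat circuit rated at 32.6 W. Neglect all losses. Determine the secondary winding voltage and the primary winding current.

V_s = V_p × N_s/N_p = 120 × 265/1218 = 26.108 V.
I_s = P/V_s = 32.6/26.108 = 1.2486 A.
I_p = I_s × N_s/N_p = 1.2486 × 265/1218 = 0.272 A.

V_s ≈ 26.1 V, I_p ≈ 0.272 A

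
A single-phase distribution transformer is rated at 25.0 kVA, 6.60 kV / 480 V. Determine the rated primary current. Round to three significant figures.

I_p = S/V_p = 25000/6600 = 3.79 A.

I_p ≈ 3.79 A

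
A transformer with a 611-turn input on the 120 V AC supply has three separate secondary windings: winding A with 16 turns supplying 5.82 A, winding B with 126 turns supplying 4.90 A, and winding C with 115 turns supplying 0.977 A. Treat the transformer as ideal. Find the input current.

I_in ≈ 1.35 A

V_A = 120 × 16/611 = 3.1424 V; V_B = 120 × 126/611 = 24.746 V; V_C = 120 × 115/611 = 22.586 V.
P_out = V_A I_A + V_B I_B + V_C I_C = 3.1424×5.82 + 24.746×4.90 + 22.586×0.977 = 18.289 + 121.26 + 22.066 = 161.61 W.
Ideal ⇒ P_in = P_out, so I_in = P_out/V_in = 161.61/120 = 1.35 A.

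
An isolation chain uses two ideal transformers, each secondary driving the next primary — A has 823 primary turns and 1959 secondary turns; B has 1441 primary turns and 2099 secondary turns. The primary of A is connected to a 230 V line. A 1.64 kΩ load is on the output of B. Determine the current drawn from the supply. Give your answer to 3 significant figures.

Secondary of A: V = 230.00 × 1959/823 = 547.47 V.
Secondary of B: V = 547.47 × 2099/1441 = 797.46 V.
I_load = 797.46/1640 = 0.48626 A, so P_out = 797.46 × 0.48626 = 387.77 W.
All ideal ⇒ P_in = P_out, so I_supply = 387.77/230 = 1.69 A.

I_supply ≈ 1.69 A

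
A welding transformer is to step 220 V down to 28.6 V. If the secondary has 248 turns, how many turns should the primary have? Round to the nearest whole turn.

N_p/N_s = V_p/V_s, so N_p = 248 × 220/28.6 = 1907.7 ≈ 1908 turns.

N_p = 1908 turns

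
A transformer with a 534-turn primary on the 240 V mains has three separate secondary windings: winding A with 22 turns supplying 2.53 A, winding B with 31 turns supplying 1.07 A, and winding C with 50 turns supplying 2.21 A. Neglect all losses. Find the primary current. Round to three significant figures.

V_A = 240 × 22/534 = 9.8876 V; V_B = 240 × 31/534 = 13.933 V; V_C = 240 × 50/534 = 22.472 V.
P_out = V_A I_A + V_B I_B + V_C I_C = 9.8876×2.53 + 13.933×1.07 + 22.472×2.21 = 25.016 + 14.908 + 49.663 = 89.587 W.
Ideal ⇒ P_in = P_out, so I_p = P_out/V_p = 89.587/240 = 0.373 A.

I_p ≈ 0.373 A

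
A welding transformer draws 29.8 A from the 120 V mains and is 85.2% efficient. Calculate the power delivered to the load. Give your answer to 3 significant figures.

P_in = V_in I_in = 120 × 29.8 = 3576.0 W.
P_out = η P_in = 0.852 × 3576.0 = 3050 W.

P_out ≈ 3050 W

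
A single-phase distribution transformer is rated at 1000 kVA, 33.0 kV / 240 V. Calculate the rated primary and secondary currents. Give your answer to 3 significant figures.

I_p ≈ 30.3 A, I_s ≈ 4170 A

I_p = S/V_p = 1000000/33000 = 30.3 A.
I_s = S/V_s = 1000000/240 = 4170 A.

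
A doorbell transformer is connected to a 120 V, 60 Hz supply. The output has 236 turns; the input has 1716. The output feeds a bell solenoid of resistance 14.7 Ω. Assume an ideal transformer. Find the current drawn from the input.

V_out = V_in × N_out/N_in = 120 × 236/1716 = 16.503 V.
I_out = V_out/R = 16.503/14.7 = 1.1227 A.
For an ideal transformer I_in N_in = I_out N_out, so I_in = 1.1227 × 236/1716 = 0.154 A.

I_in ≈ 0.154 A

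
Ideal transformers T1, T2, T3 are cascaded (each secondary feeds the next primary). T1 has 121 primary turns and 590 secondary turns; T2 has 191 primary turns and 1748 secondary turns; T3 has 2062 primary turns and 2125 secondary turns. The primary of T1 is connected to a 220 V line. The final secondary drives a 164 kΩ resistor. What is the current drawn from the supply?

After T1: V = 220.00 × 590/121 = 1072.7 V.
After T2: V = 1072.7 × 1748/191 = 9817.4 V.
After T3: V = 9817.4 × 2125/2062 = 10117 V.
I_load = 10117/164000 = 0.061691 A, so P_out = 10117 × 0.061691 = 624.15 W.
All ideal ⇒ P_in = P_out, so I_supply = 624.15/220 = 2.84 A.

I_supply ≈ 2.84 A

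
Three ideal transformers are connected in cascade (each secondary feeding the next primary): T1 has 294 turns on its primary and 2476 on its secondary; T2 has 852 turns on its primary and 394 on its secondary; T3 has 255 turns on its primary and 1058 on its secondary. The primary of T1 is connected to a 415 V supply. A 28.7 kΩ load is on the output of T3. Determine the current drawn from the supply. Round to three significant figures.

I_supply ≈ 3.78 A

After T1: V = 415.00 × 2476/294 = 3495.0 V.
After T2: V = 3495.0 × 394/852 = 1616.2 V.
After T3: V = 1616.2 × 1058/255 = 6705.8 V.
I_load = 6705.8/28700 = 0.23365 A, so P_out = 6705.8 × 0.23365 = 1566.8 W.
All ideal ⇒ P_in = P_out, so I_supply = 1566.8/415 = 3.78 A.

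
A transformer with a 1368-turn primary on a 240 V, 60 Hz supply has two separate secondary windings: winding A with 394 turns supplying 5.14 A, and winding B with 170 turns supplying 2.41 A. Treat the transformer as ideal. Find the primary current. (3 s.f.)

V_A = 240 × 394/1368 = 69.123 V; V_B = 240 × 170/1368 = 29.825 V.
P_out = V_A I_A + V_B I_B = 69.123×5.14 + 29.825×2.41 = 355.29 + 71.877 = 427.17 W.
Ideal ⇒ P_in = P_out, so I_p = P_out/V_p = 427.17/240 = 1.78 A.

I_p ≈ 1.78 A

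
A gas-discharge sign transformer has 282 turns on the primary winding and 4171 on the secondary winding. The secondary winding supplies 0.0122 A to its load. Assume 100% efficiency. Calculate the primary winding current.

I_p ≈ 0.180 A

For an ideal transformer I_p/I_s = N_s/N_p, so I_p = 0.0122 × 4171/282 = 0.180 A.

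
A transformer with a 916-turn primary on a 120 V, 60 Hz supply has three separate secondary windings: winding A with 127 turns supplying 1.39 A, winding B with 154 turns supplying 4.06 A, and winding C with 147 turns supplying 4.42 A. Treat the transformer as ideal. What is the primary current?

V_A = 120 × 127/916 = 16.638 V; V_B = 120 × 154/916 = 20.175 V; V_C = 120 × 147/916 = 19.258 V.
P_out = V_A I_A + V_B I_B + V_C I_C = 16.638×1.39 + 20.175×4.06 + 19.258×4.42 = 23.126 + 81.909 + 85.119 = 190.15 W.
Ideal ⇒ P_in = P_out, so I_p = P_out/V_p = 190.15/120 = 1.58 A.

I_p ≈ 1.58 A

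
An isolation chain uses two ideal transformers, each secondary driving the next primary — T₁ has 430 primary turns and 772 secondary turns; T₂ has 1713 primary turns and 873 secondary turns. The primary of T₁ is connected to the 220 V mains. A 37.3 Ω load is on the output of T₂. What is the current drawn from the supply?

Secondary of T₁: V = 220.00 × 772/430 = 394.98 V.
Secondary of T₂: V = 394.98 × 873/1713 = 201.29 V.
I_load = 201.29/37.3 = 5.3966 A, so P_out = 201.29 × 5.3966 = 1086.3 W.
All ideal ⇒ P_in = P_out, so I_supply = 1086.3/220 = 4.94 A.

I_supply ≈ 4.94 A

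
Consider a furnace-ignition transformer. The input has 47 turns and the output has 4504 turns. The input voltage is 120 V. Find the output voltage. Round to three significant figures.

V_out ≈ 11500 V

V_out/V_in = N_out/N_in, so V_out = 120 × 4504/47 = 11500 V.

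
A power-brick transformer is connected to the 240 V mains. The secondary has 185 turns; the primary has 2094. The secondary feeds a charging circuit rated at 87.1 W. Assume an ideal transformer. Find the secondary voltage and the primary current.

V_s ≈ 21.2 V, I_p ≈ 0.363 A

V_s = V_p × N_s/N_p = 240 × 185/2094 = 21.203 V.
I_s = P/V_s = 87.1/21.203 = 4.1078 A.
I_p = I_s × N_s/N_p = 4.1078 × 185/2094 = 0.363 A.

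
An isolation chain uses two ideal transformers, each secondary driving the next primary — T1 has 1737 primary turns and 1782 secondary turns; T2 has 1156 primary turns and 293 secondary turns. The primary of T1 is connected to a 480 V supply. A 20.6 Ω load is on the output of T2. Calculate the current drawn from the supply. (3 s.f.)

After T1: V = 480.00 × 1782/1737 = 492.44 V.
After T2: V = 492.44 × 293/1156 = 124.81 V.
I_load = 124.81/20.6 = 6.0589 A, so P_out = 124.81 × 6.0589 = 756.22 W.
All ideal ⇒ P_in = P_out, so I_supply = 756.22/480 = 1.58 A.

I_supply ≈ 1.58 A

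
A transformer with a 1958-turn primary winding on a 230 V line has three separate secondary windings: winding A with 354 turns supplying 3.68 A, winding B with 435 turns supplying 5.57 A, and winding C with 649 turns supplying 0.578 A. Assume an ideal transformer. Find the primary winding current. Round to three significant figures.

I_p ≈ 2.09 A

V_A = 230 × 354/1958 = 41.583 V; V_B = 230 × 435/1958 = 51.098 V; V_C = 230 × 649/1958 = 76.236 V.
P_out = V_A I_A + V_B I_B + V_C I_C = 41.583×3.68 + 51.098×5.57 + 76.236×0.578 = 153.03 + 284.62 + 44.064 = 481.71 W.
Ideal ⇒ P_in = P_out, so I_p = P_out/V_p = 481.71/230 = 2.09 A.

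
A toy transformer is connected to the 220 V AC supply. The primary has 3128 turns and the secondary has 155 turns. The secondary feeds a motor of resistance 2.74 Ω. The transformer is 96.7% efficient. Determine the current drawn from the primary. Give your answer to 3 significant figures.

I_p ≈ 0.204 A

V_s = 220 × 155/3128 = 10.902 V.
I_s = V_s/R = 10.902/2.74 = 3.9787 A.
P_out = V_s I_s = 10.902 × 3.9787 = 43.374 W.
P_in = P_out/η = 43.374/0.967 = 44.854 W.
I_p = P_in/V_p = 44.854/220 = 0.204 A.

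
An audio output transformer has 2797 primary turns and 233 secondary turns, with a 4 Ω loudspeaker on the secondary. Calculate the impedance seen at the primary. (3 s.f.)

Z_p = (N_p/N_s)² × Z_s = (2797/233)² × 4 = 576 Ω.

Z_p ≈ 576 Ω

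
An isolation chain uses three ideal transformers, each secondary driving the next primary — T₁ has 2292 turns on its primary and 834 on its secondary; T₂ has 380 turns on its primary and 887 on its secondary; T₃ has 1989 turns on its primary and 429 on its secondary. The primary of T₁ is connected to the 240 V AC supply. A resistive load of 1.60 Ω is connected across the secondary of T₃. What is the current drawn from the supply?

I_supply ≈ 5.03 A

Secondary of T₁: V = 240.00 × 834/2292 = 87.330 V.
Secondary of T₂: V = 87.330 × 887/380 = 203.85 V.
Secondary of T₃: V = 203.85 × 429/1989 = 43.967 V.
I_load = 43.967/1.60 = 27.479 A, so P_out = 43.967 × 27.479 = 1208.2 W.
All ideal ⇒ P_in = P_out, so I_supply = 1208.2/240 = 5.03 A.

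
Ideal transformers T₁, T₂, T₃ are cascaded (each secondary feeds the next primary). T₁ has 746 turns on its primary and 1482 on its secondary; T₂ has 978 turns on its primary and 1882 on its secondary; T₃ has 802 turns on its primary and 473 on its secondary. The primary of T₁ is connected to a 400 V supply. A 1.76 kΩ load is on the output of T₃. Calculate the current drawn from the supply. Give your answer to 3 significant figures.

Secondary of T₁: V = 400.00 × 1482/746 = 794.64 V.
Secondary of T₂: V = 794.64 × 1882/978 = 1529.2 V.
Secondary of T₃: V = 1529.2 × 473/802 = 901.86 V.
I_load = 901.86/1760 = 0.51242 A, so P_out = 901.86 × 0.51242 = 462.13 W.
All ideal ⇒ P_in = P_out, so I_supply = 462.13/400 = 1.16 A.

I_supply ≈ 1.16 A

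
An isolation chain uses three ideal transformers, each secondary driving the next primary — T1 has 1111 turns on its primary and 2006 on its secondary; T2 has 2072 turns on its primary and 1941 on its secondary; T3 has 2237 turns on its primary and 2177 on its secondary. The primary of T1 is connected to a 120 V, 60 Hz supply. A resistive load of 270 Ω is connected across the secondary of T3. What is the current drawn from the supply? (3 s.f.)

After T1: V = 120.00 × 2006/1111 = 216.67 V.
After T2: V = 216.67 × 1941/2072 = 202.97 V.
After T3: V = 202.97 × 2177/2237 = 197.53 V.
I_load = 197.53/270 = 0.73158 A, so P_out = 197.53 × 0.73158 = 144.51 W.
All ideal ⇒ P_in = P_out, so I_supply = 144.51/120 = 1.20 A.

I_supply ≈ 1.20 A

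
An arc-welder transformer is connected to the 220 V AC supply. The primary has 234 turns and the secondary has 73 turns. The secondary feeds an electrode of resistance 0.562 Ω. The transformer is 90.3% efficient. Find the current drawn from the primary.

I_p ≈ 42.2 A

V_s = 220 × 73/234 = 68.632 V.
I_s = V_s/R = 68.632/0.562 = 122.12 A.
P_out = V_s I_s = 68.632 × 122.12 = 8381.5 W.
P_in = P_out/η = 8381.5/0.903 = 9281.9 W.
I_p = P_in/V_p = 9281.9/220 = 42.2 A.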